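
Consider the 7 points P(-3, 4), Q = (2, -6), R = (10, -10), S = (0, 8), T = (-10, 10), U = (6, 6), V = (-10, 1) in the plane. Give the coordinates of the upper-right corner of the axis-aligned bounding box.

(10, 10)

x-range [-10, 10], y-range [-10, 10].
The upper-right corner is (10, 10).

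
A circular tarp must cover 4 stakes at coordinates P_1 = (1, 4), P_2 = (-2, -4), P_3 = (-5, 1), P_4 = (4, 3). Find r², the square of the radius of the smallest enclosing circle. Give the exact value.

By Welzl's lemma the MEC is supported by two points (diametrically opposite) or three points (on a circumcircle).
The minimum enclosing circle is determined by three boundary points: P_2, P_3, P_4.
Their circumcentre is (-1/6, 0.5) with r² = 425/18.
The farthest remaining point P_1 is at distance² 245/18 ≤ 425/18.

425/18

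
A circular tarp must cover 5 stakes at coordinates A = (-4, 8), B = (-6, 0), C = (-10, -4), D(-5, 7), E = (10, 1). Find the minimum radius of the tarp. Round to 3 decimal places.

By Welzl's lemma the MEC is supported by two points (diametrically opposite) or three points (on a circumcircle).
The farthest pair is C–E with squared distance 425. The circle on this segment as diameter has centre (0, -1.5) and r² = 425/4 = 106.25.
Check A: distance² to centre = 106.25 ≤ 106.25, so it lies inside.
All remaining points lie in this disk, and no smaller disk contains both endpoints, so this is the minimum enclosing circle.
r = √(106.25) ≈ 10.308.

10.308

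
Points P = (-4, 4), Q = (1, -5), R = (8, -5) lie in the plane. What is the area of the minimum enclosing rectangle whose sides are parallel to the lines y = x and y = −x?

In coordinates u = x + y, v = x − y the rectangle is axis-aligned; the map (x,y)→(u,v) scales areas by 2.
u-values: 0, -4, 3; range = 3 − (-4) = 7.
v-values: -8, 6, 13; range = 13 − (-8) = 21.
Area = (7 × 21) / 2 = 73.5.

73.5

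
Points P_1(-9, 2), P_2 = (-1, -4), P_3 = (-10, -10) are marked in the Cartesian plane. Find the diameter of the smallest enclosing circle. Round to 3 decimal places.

12.770

Side lengths²: P_1P_2² = 100, P_1P_3² = 145, P_2P_3² = 117.
Since P_1P_3² = 145 < 117 + 100 = 217, the triangle is acute, so the smallest enclosing circle is the circumcircle.
Circumcentre = (-251/34, -71/17), r² = 47125/1156.
Diameter = 2r = 2√(47125/1156) ≈ 12.770.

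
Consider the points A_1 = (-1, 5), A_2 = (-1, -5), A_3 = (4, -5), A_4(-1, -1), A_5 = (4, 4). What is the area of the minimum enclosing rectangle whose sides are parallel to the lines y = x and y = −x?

In coordinates u = x + y, v = x − y the rectangle is axis-aligned; the map (x,y)→(u,v) scales areas by 2.
u-values: 4, -6, -1, -2, 8; range = 8 − (-6) = 14.
v-values: -6, 4, 9, 0, 0; range = 9 − (-6) = 15.
Area = (14 × 15) / 2 = 105.

105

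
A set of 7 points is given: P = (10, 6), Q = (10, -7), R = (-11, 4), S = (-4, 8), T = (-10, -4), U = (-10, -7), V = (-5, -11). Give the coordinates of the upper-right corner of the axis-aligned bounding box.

x-range [-11, 10], y-range [-11, 8].
The upper-right corner is (10, 8).

(10, 8)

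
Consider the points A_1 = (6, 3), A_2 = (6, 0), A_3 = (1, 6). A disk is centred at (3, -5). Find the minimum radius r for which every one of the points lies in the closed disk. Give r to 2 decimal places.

The required radius is the distance from (3, -5) to the farthest point.
Squared distances: 73, 34, 125.
Maximum is 125, attained at A_3.
r = √125 ≈ 11.18.

11.18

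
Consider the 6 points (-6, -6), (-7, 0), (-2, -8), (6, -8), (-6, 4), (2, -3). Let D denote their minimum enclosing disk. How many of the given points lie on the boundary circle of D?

2

A smallest enclosing disk is always determined by at most three of the input points on its boundary.
The farthest pair is (6, -8)–(-6, 4) with squared distance 288. The circle on this segment as diameter has centre (0, -2) and r² = 288/4 = 72.
Check (-6, -6): distance² to centre = 52 ≤ 72, so it lies inside.
All remaining points lie in this disk, and no smaller disk contains both endpoints, so this is the minimum enclosing circle.
The points at distance exactly r from the centre are (6, -8), (-6, 4) — 2 points.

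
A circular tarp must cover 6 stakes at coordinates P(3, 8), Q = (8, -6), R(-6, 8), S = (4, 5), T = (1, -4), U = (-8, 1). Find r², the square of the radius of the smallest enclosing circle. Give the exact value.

By Welzl's lemma the MEC is supported by two points (diametrically opposite) or three points (on a circumcircle).
The farthest pair is Q–R with squared distance 392. The circle on this segment as diameter has centre (1, 1) and r² = 392/4 = 98.
Check P: distance² to centre = 53 ≤ 98, so it lies inside.
All remaining points lie in this disk, and no smaller disk contains both endpoints, so this is the minimum enclosing circle.

98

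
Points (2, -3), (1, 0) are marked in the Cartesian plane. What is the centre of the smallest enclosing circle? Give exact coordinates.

(1.5, -1.5)

The smallest circle enclosing two points has them as diameter endpoints.
Centre = midpoint = (1.5, -1.5); r² = |(2, -3)−(1, 0)|²/4 = 10/4 = 2.5.
Centre = (1.5, -1.5).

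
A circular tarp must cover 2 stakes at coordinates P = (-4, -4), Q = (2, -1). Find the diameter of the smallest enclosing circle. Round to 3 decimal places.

6.708

The smallest circle enclosing two points has them as diameter endpoints.
Centre = midpoint = (-1, -2.5); r² = |PQ|²/4 = 45/4 = 11.25.
Diameter = 2r = 2√(11.25) ≈ 6.708.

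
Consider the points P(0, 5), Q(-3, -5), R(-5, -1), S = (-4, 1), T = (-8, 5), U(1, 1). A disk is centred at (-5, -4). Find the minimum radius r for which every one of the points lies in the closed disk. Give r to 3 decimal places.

The required radius is the distance from (-5, -4) to the farthest point.
Squared distances: 106, 5, 9, 26, 90, 61.
Maximum is 106, attained at P.
r = √106 ≈ 10.296.

10.296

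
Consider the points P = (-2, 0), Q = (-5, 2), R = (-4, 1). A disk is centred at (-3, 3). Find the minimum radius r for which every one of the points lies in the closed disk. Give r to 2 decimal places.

3.16

The required radius is the distance from (-3, 3) to the farthest point.
Squared distances: 10, 5, 5.
Maximum is 10, attained at P.
r = √10 ≈ 3.16.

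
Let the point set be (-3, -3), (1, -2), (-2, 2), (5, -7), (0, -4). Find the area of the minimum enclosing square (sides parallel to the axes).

The bounding box has width 8 and height 9.
An axis-aligned square enclosing the set must have side ≥ max(width, height).
So the minimum side is max(8, 9) = 9.
Area = 9² = 81.

81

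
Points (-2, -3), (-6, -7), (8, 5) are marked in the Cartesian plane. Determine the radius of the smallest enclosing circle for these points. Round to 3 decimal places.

9.220

Call the three points A, B, C in the order given.
Side lengths²: AB² = 32, AC² = 164, BC² = 340.
Since BC² = 340 ≥ 164 + 32 = 196, the angle opposite BC is not acute, so the smallest enclosing circle has BC as diameter.
Centre = midpoint of BC = (1, -1), r² = 340/4 = 85.
r = √85 ≈ 9.220.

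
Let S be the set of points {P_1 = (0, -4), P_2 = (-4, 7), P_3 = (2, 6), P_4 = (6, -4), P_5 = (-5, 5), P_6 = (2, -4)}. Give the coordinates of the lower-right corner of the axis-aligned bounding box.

x-range [-5, 6], y-range [-4, 7].
The lower-right corner is (6, -4).

(6, -4)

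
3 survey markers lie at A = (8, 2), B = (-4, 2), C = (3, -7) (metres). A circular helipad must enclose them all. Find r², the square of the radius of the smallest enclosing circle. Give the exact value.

Side lengths²: AB² = 144, AC² = 106, BC² = 130.
Since AB² = 144 < 130 + 106 = 236, the triangle is acute, so the smallest enclosing circle is the circumcircle.
Circumcentre = (2, -5/9), r² = 3445/81.

3445/81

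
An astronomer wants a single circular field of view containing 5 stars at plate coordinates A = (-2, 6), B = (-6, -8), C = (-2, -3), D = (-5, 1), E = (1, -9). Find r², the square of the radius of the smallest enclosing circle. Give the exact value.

17225/289

The minimum enclosing circle of a finite set is fixed by two of the points (as a diameter) or three (as a circumcircle).
The minimum enclosing circle is determined by three boundary points: A, B, E.
Their circumcentre is (-26/17, -29/17) with r² = 17225/289.
The farthest remaining point D is at distance² 5597/289 ≤ 17225/289.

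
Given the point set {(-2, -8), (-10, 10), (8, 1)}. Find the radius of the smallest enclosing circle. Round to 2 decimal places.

Call the three points A, B, C in the order given.
Side lengths²: AB² = 388, AC² = 181, BC² = 405.
Since BC² = 405 < 388 + 181 = 569, the triangle is acute, so the smallest enclosing circle is the circumcircle.
Circumcentre = (-69/28, 18/7), r² = 87785/784.
r = √(87785/784) ≈ 10.58.

10.58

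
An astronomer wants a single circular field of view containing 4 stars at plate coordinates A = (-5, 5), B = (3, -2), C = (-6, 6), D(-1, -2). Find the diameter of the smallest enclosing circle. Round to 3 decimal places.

12.042

The farthest pair is B–C with squared distance 145. The circle on this segment as diameter has centre (-1.5, 2) and r² = 145/4 = 36.25.
Check A: distance² to centre = 21.25 ≤ 36.25, so it lies inside.
All remaining points lie in this disk, and no smaller disk contains both endpoints, so this is the minimum enclosing circle.
Diameter = 2r = 2√(36.25) ≈ 12.042.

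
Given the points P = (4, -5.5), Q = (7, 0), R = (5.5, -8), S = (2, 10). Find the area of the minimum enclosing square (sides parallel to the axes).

324

The bounding box has width 5 and height 18.
An axis-aligned square enclosing the set must have side ≥ max(width, height).
So the minimum side is max(5, 18) = 18.
Area = 18² = 324.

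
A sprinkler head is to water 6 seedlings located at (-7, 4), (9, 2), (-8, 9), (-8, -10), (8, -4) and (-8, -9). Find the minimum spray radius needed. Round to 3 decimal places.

11.252

The minimum enclosing circle is determined by three boundary points: (9, 2), (-8, 9), (-8, -10).
Their circumcentre is (-67/34, -0.5) with r² = 73177/578.
The farthest remaining point (8, -4) is at distance² 64541/578 ≤ 73177/578.
r = √(73177/578) ≈ 11.252.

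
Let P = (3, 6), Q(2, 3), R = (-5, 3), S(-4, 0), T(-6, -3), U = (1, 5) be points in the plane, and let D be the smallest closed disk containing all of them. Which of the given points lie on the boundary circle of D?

The farthest pair is P–T with squared distance 162. The circle on this segment as diameter has centre (-1.5, 1.5) and r² = 162/4 = 40.5.
Check Q: distance² to centre = 14.5 ≤ 40.5, so it lies inside.
All remaining points lie in this disk, and no smaller disk contains both endpoints, so this is the minimum enclosing circle.
The points at distance exactly r from the centre are P, T — 2 points.

P, T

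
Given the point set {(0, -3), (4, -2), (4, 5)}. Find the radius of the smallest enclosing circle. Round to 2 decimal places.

Call the three points A, B, C in the order given.
Side lengths²: AB² = 17, AC² = 80, BC² = 49.
Since AC² = 80 ≥ 49 + 17 = 66, the angle opposite AC is not acute, so the smallest enclosing circle has AC as diameter.
Centre = midpoint of AC = (2, 1), r² = 80/4 = 20.
r = √20 ≈ 4.47.

4.47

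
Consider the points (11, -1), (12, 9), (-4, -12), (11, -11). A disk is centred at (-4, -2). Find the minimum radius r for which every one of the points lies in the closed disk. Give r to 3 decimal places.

19.416

The required radius is the distance from (-4, -2) to the farthest point.
Squared distances: 226, 377, 100, 306.
Maximum is 377, attained at (12, 9).
r = √377 ≈ 19.416.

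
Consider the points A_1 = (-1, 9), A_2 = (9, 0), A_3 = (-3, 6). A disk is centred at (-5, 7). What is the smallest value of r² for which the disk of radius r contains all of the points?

245

The required radius is the distance from (-5, 7) to the farthest point.
Squared distances: 20, 245, 5.
Maximum is 245, attained at A_2.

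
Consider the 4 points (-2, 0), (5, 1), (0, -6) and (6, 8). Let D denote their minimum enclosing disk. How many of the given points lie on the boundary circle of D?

The farthest pair is (0, -6)–(6, 8) with squared distance 232. The circle on this segment as diameter has centre (3, 1) and r² = 232/4 = 58.
Check (-2, 0): distance² to centre = 26 ≤ 58, so it lies inside.
All remaining points lie in this disk, and no smaller disk contains both endpoints, so this is the minimum enclosing circle.
The points at distance exactly r from the centre are (0, -6), (6, 8) — 2 points.

2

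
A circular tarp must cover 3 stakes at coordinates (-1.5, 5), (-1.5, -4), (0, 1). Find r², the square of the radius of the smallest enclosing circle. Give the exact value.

20.25

Call the three points A, B, C in the order given.
Side lengths²: AB² = 81, AC² = 18.25, BC² = 27.25.
Since AB² = 81 ≥ 27.25 + 18.25 = 45.5, the angle opposite AB is not acute, so the smallest enclosing circle has AB as diameter.
Centre = midpoint of AB = (-1.5, 0.5), r² = 81/4 = 20.25.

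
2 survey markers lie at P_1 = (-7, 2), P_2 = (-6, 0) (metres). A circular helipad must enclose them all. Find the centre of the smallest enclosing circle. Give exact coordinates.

(-6.5, 1)

The smallest circle enclosing two points has them as diameter endpoints.
Centre = midpoint = (-6.5, 1); r² = |P_1P_2|²/4 = 5/4 = 1.25.
Centre = (-6.5, 1).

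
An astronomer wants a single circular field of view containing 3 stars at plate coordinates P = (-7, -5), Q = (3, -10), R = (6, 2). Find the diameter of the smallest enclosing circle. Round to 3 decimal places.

15.125

Side lengths²: PQ² = 125, PR² = 218, QR² = 153.
Since PR² = 218 < 153 + 125 = 278, the triangle is acute, so the smallest enclosing circle is the circumcircle.
Circumcentre = (5/18, -53/18), r² = 9265/162.
Diameter = 2r = 2√(9265/162) ≈ 15.125.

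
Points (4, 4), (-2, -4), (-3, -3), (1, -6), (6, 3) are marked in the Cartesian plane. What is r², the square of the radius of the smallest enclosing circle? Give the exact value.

The minimum enclosing circle is determined by three boundary points: (-3, -3), (1, -6), (6, 3).
Their circumcentre is (65/34, -21/34) with r² = 17225/578.
The farthest remaining point (-2, -4) is at distance² 15457/578 ≤ 17225/578.

17225/578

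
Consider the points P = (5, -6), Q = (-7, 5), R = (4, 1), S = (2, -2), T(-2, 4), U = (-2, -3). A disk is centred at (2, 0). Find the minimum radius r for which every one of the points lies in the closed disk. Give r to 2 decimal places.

10.30

The required radius is the distance from (2, 0) to the farthest point.
Squared distances: 45, 106, 5, 4, 32, 25.
Maximum is 106, attained at Q.
r = √106 ≈ 10.30.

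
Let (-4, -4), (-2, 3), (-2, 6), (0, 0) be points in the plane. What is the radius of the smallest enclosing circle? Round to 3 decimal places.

5.099

The minimum enclosing circle of a finite set is fixed by two of the points (as a diameter) or three (as a circumcircle).
The farthest pair is (-4, -4)–(-2, 6) with squared distance 104. The circle on this segment as diameter has centre (-3, 1) and r² = 104/4 = 26.
Check (-2, 3): distance² to centre = 5 ≤ 26, so it lies inside.
All remaining points lie in this disk, and no smaller disk contains both endpoints, so this is the minimum enclosing circle.
r = √26 ≈ 5.099.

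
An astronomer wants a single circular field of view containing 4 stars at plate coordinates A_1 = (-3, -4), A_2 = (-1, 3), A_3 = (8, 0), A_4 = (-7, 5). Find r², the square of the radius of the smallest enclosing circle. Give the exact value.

The farthest pair is A_3–A_4 with squared distance 250. The circle on this segment as diameter has centre (0.5, 2.5) and r² = 250/4 = 62.5.
Check A_1: distance² to centre = 54.5 ≤ 62.5, so it lies inside.
All remaining points lie in this disk, and no smaller disk contains both endpoints, so this is the minimum enclosing circle.

62.5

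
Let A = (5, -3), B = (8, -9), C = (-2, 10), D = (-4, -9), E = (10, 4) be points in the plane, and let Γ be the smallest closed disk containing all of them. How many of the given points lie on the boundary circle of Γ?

3

The minimum enclosing circle of a finite set is fixed by two of the points (as a diameter) or three (as a circumcircle).
The minimum enclosing circle is determined by three boundary points: B, C, D.
Their circumcentre is (2, -1/38) with r² = 168265/1444.
The farthest remaining point E is at distance² 115825/1444 ≤ 168265/1444.
The points at distance exactly r from the centre are B, C, D — 3 points.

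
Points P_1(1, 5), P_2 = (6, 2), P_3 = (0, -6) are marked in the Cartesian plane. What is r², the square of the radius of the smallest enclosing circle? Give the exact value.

25925/841

Side lengths²: P_1P_2² = 34, P_1P_3² = 122, P_2P_3² = 100.
Since P_1P_3² = 122 < 100 + 34 = 134, the triangle is acute, so the smallest enclosing circle is the circumcircle.
Circumcentre = (31/29, -16/29), r² = 25925/841.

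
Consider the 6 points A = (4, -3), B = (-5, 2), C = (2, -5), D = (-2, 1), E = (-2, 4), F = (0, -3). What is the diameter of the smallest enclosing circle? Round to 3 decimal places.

A smallest enclosing disk is always determined by at most three of the input points on its boundary.
The farthest pair is A–B with squared distance 106. The circle on this segment as diameter has centre (-0.5, -0.5) and r² = 106/4 = 26.5.
Check C: distance² to centre = 26.5 ≤ 26.5, so it lies inside.
All remaining points lie in this disk, and no smaller disk contains both endpoints, so this is the minimum enclosing circle.
Diameter = 2r = 2√(26.5) ≈ 10.296.

10.296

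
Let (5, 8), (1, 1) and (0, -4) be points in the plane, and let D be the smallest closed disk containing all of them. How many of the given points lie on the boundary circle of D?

Call the three points A, B, C in the order given.
Side lengths²: AB² = 65, AC² = 169, BC² = 26.
Since AC² = 169 ≥ 65 + 26 = 91, the angle opposite AC is not acute, so the smallest enclosing circle has AC as diameter.
Centre = midpoint of AC = (2.5, 2), r² = 169/4 = 42.25.
The points at distance exactly r from the centre are (5, 8), (0, -4) — 2 points.

2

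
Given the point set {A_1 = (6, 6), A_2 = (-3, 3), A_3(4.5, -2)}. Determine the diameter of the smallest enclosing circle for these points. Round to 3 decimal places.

10.312

Side lengths²: A_1A_2² = 90, A_1A_3² = 66.25, A_2A_3² = 81.25.
Since A_1A_2² = 90 < 81.25 + 66.25 = 147.5, the triangle is acute, so the smallest enclosing circle is the circumcircle.
Circumcentre = (77/36, 31/12), r² = 17225/648.
Diameter = 2r = 2√(17225/648) ≈ 10.312.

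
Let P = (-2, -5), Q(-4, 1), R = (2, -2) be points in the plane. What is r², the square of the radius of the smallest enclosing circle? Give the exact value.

12.5

Side lengths²: PQ² = 40, PR² = 25, QR² = 45.
Since QR² = 45 < 40 + 25 = 65, the triangle is acute, so the smallest enclosing circle is the circumcircle.
Circumcentre = (-1.5, -1.5), r² = 12.5.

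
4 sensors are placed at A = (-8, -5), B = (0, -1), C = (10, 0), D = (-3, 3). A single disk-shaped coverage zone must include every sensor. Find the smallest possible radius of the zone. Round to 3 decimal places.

The minimum enclosing circle of a finite set is fixed by two of the points (as a diameter) or three (as a circumcircle).
The farthest pair is A–C with squared distance 349. The circle on this segment as diameter has centre (1, -2.5) and r² = 349/4 = 87.25.
Check B: distance² to centre = 3.25 ≤ 87.25, so it lies inside.
All remaining points lie in this disk, and no smaller disk contains both endpoints, so this is the minimum enclosing circle.
r = √(87.25) ≈ 9.341.

9.341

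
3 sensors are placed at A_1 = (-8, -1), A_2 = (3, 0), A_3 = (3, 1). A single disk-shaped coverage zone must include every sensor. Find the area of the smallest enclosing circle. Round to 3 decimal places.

98.175

Side lengths²: A_1A_2² = 122, A_1A_3² = 125, A_2A_3² = 1.
Since A_1A_3² = 125 ≥ 122 + 1 = 123, the angle opposite A_1A_3 is not acute, so the smallest enclosing circle has A_1A_3 as diameter.
Centre = midpoint of A_1A_3 = (-2.5, 0), r² = 125/4 = 31.25.
Area = π·r² = π·31.25 ≈ 98.175.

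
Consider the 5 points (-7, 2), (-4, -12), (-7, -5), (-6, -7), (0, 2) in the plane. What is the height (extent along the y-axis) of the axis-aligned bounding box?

max y = 2, min y = -12, so height = 14.

14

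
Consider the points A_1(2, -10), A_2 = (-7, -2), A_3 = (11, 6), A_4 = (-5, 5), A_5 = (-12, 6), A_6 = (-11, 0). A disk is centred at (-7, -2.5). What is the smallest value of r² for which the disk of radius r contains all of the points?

396.25

The required radius is the distance from (-7, -2.5) to the farthest point.
Squared distances: 137.25, 0.25, 396.25, 60.25, 97.25, 22.25.
Maximum is 396.25, attained at A_3.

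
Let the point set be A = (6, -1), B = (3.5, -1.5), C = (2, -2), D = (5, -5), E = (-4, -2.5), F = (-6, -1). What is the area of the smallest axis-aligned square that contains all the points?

The bounding box has width 12 and height 4.
An axis-aligned square enclosing the set must have side ≥ max(width, height).
So the minimum side is max(12, 4) = 12.
Area = 12² = 144.

144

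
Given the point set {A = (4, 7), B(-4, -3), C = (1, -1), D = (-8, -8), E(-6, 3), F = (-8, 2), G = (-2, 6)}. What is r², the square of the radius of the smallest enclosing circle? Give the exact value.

The minimum enclosing circle of a finite set is fixed by two of the points (as a diameter) or three (as a circumcircle).
The farthest pair is A–D with squared distance 369. The circle on this segment as diameter has centre (-2, -0.5) and r² = 369/4 = 92.25.
Check B: distance² to centre = 10.25 ≤ 92.25, so it lies inside.
All remaining points lie in this disk, and no smaller disk contains both endpoints, so this is the minimum enclosing circle.

92.25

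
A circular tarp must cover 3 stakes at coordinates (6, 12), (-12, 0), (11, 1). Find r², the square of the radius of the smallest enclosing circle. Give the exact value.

Call the three points A, B, C in the order given.
Side lengths²: AB² = 468, AC² = 146, BC² = 530.
Since BC² = 530 < 468 + 146 = 614, the triangle is acute, so the smallest enclosing circle is the circumcircle.
Circumcentre = (-25/43, 102/43), r² = 251485/1849.

251485/1849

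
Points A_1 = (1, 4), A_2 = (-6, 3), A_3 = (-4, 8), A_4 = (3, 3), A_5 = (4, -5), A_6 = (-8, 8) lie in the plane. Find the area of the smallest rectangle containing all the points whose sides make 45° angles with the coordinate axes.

In coordinates u = x + y, v = x − y the rectangle is axis-aligned; the map (x,y)→(u,v) scales areas by 2.
u-values: 5, -3, 4, 6, -1, 0; range = 6 − (-3) = 9.
v-values: -3, -9, -12, 0, 9, -16; range = 9 − (-16) = 25.
Area = (9 × 25) / 2 = 112.5.

112.5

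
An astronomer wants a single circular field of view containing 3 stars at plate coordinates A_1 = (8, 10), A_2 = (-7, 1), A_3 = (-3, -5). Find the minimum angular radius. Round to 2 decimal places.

9.31

Side lengths²: A_1A_2² = 306, A_1A_3² = 346, A_2A_3² = 52.
Since A_1A_3² = 346 < 306 + 52 = 358, the triangle is acute, so the smallest enclosing circle is the circumcircle.
Circumcentre = (15/7, 58/21), r² = 38233/441.
r = √(38233/441) ≈ 9.31.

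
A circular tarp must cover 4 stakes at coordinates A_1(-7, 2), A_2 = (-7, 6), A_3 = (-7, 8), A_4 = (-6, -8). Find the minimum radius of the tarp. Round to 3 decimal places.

The farthest pair is A_3–A_4 with squared distance 257. The circle on this segment as diameter has centre (-6.5, 0) and r² = 257/4 = 64.25.
Check A_1: distance² to centre = 4.25 ≤ 64.25, so it lies inside.
All remaining points lie in this disk, and no smaller disk contains both endpoints, so this is the minimum enclosing circle.
r = √(64.25) ≈ 8.016.

8.016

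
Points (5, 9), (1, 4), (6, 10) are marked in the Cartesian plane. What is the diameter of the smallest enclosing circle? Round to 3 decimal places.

Call the three points A, B, C in the order given.
Side lengths²: AB² = 41, AC² = 2, BC² = 61.
Since BC² = 61 ≥ 41 + 2 = 43, the angle opposite BC is not acute, so the smallest enclosing circle has BC as diameter.
Centre = midpoint of BC = (3.5, 7), r² = 61/4 = 15.25.
Diameter = 2r = 2√(15.25) ≈ 7.810.

7.810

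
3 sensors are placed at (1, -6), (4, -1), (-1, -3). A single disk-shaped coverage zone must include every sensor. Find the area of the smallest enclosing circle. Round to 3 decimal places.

27.887

Call the three points A, B, C in the order given.
Side lengths²: AB² = 34, AC² = 13, BC² = 29.
Since AB² = 34 < 29 + 13 = 42, the triangle is acute, so the smallest enclosing circle is the circumcircle.
Circumcentre = (75/38, -121/38), r² = 6409/722.
Area = π·r² = π·6409/722 ≈ 27.887.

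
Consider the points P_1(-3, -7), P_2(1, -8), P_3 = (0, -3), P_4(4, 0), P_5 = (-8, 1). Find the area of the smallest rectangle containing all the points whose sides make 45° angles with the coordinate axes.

126

In coordinates u = x + y, v = x − y the rectangle is axis-aligned; the map (x,y)→(u,v) scales areas by 2.
u-values: -10, -7, -3, 4, -7; range = 4 − (-10) = 14.
v-values: 4, 9, 3, 4, -9; range = 9 − (-9) = 18.
Area = (14 × 18) / 2 = 126.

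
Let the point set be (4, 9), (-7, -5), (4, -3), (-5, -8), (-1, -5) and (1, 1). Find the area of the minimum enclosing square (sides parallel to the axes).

The bounding box has width 11 and height 17.
An axis-aligned square enclosing the set must have side ≥ max(width, height).
So the minimum side is max(11, 17) = 17.
Area = 17² = 289.

289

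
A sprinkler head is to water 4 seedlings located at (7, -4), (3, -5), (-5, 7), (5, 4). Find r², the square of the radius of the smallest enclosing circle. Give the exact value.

A smallest enclosing disk is always determined by at most three of the input points on its boundary.
The farthest pair is (7, -4)–(-5, 7) with squared distance 265. The circle on this segment as diameter has centre (1, 1.5) and r² = 265/4 = 66.25.
Check (3, -5): distance² to centre = 46.25 ≤ 66.25, so it lies inside.
All remaining points lie in this disk, and no smaller disk contains both endpoints, so this is the minimum enclosing circle.

66.25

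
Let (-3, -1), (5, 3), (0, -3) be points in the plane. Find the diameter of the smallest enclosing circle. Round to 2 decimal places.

8.94

Call the three points A, B, C in the order given.
Side lengths²: AB² = 80, AC² = 13, BC² = 61.
Since AB² = 80 ≥ 61 + 13 = 74, the angle opposite AB is not acute, so the smallest enclosing circle has AB as diameter.
Centre = midpoint of AB = (1, 1), r² = 80/4 = 20.
Diameter = 2r = 2√20 ≈ 8.94.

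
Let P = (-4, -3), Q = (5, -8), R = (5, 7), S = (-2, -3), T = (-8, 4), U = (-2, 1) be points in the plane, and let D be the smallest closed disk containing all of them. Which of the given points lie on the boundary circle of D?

By Welzl's lemma the MEC is supported by two points (diametrically opposite) or three points (on a circumcircle).
The minimum enclosing circle is determined by three boundary points: Q, R, T.
Their circumcentre is (-3/26, -0.5) with r² = 27857/338.
The farthest remaining point P is at distance² 7213/338 ≤ 27857/338.
The points at distance exactly r from the centre are Q, R, T — 3 points.

Q, R, T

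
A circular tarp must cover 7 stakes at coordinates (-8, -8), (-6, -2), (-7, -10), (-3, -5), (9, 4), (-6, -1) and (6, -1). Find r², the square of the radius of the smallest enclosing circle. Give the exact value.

By Welzl's lemma the MEC is supported by two points (diametrically opposite) or three points (on a circumcircle).
The farthest pair is (-7, -10)–(9, 4) with squared distance 452. The circle on this segment as diameter has centre (1, -3) and r² = 452/4 = 113.
Check (-8, -8): distance² to centre = 106 ≤ 113, so it lies inside.
All remaining points lie in this disk, and no smaller disk contains both endpoints, so this is the minimum enclosing circle.

113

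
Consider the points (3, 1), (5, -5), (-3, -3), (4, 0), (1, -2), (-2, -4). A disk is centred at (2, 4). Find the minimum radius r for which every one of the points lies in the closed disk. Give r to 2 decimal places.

The required radius is the distance from (2, 4) to the farthest point.
Squared distances: 10, 90, 74, 20, 37, 80.
Maximum is 90, attained at (5, -5).
r = √90 ≈ 9.49.

9.49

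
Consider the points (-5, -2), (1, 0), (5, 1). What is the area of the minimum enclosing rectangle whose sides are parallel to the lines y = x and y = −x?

45.5

In coordinates u = x + y, v = x − y the rectangle is axis-aligned; the map (x,y)→(u,v) scales areas by 2.
u-values: -7, 1, 6; range = 6 − (-7) = 13.
v-values: -3, 1, 4; range = 4 − (-3) = 7.
Area = (13 × 7) / 2 = 45.5.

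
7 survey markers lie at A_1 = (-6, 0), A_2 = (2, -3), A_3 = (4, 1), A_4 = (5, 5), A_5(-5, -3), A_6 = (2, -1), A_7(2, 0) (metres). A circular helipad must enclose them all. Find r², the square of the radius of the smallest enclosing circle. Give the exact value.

41

A smallest enclosing disk is always determined by at most three of the input points on its boundary.
The farthest pair is A_4–A_5 with squared distance 164. The circle on this segment as diameter has centre (0, 1) and r² = 164/4 = 41.
Check A_1: distance² to centre = 37 ≤ 41, so it lies inside.
All remaining points lie in this disk, and no smaller disk contains both endpoints, so this is the minimum enclosing circle.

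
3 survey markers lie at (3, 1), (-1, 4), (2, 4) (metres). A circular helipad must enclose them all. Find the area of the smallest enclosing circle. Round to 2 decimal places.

19.63

Call the three points A, B, C in the order given.
Side lengths²: AB² = 25, AC² = 10, BC² = 9.
Since AB² = 25 ≥ 10 + 9 = 19, the angle opposite AB is not acute, so the smallest enclosing circle has AB as diameter.
Centre = midpoint of AB = (1, 2.5), r² = 25/4 = 6.25.
Area = π·r² = π·6.25 ≈ 19.63.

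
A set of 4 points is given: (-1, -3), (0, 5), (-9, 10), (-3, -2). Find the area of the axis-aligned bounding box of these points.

117

x ranges over [-9, 0], width 9.
y ranges over [-3, 10], height 13.
Area = 9 × 13 = 117.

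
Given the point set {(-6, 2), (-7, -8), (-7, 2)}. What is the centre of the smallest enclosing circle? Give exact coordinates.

(-6.5, -3)

Call the three points A, B, C in the order given.
Side lengths²: AB² = 101, AC² = 1, BC² = 100.
Since AB² = 101 ≥ 100 + 1 = 101, the angle opposite AB is not acute, so the smallest enclosing circle has AB as diameter.
Centre = midpoint of AB = (-6.5, -3), r² = 101/4 = 25.25.
Centre = (-6.5, -3).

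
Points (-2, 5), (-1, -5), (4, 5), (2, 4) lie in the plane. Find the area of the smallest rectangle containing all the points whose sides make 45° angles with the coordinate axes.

In coordinates u = x + y, v = x − y the rectangle is axis-aligned; the map (x,y)→(u,v) scales areas by 2.
u-values: 3, -6, 9, 6; range = 9 − (-6) = 15.
v-values: -7, 4, -1, -2; range = 4 − (-7) = 11.
Area = (15 × 11) / 2 = 82.5.

82.5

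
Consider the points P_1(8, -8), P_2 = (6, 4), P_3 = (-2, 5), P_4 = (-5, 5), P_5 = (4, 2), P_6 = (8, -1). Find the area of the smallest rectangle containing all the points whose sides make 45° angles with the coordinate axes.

130

In coordinates u = x + y, v = x − y the rectangle is axis-aligned; the map (x,y)→(u,v) scales areas by 2.
u-values: 0, 10, 3, 0, 6, 7; range = 10 − 0 = 10.
v-values: 16, 2, -7, -10, 2, 9; range = 16 − (-10) = 26.
Area = (10 × 26) / 2 = 130.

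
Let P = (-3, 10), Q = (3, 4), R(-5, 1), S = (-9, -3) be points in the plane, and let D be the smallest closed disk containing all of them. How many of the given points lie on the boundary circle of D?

A smallest enclosing disk is always determined by at most three of the input points on its boundary.
The minimum enclosing circle is determined by three boundary points: P, Q, S.
Their circumcentre is (-163/38, 103/38) with r² = 39565/722.
The farthest remaining point R is at distance² 2477/722 ≤ 39565/722.
The points at distance exactly r from the centre are P, Q, S — 3 points.

3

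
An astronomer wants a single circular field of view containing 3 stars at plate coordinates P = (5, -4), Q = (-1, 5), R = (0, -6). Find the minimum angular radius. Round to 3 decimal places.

Side lengths²: PQ² = 117, PR² = 29, QR² = 122.
Since QR² = 122 < 117 + 29 = 146, the triangle is acute, so the smallest enclosing circle is the circumcircle.
Circumcentre = (25/38, -15/38), r² = 22997/722.
r = √(22997/722) ≈ 5.644.

5.644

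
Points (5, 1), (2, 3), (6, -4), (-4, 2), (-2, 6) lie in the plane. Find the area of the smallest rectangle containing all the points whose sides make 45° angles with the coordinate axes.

72

In coordinates u = x + y, v = x − y the rectangle is axis-aligned; the map (x,y)→(u,v) scales areas by 2.
u-values: 6, 5, 2, -2, 4; range = 6 − (-2) = 8.
v-values: 4, -1, 10, -6, -8; range = 10 − (-8) = 18.
Area = (8 × 18) / 2 = 72.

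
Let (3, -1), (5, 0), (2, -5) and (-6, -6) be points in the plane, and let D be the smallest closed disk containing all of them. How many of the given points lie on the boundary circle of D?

2

A smallest enclosing disk is always determined by at most three of the input points on its boundary.
The farthest pair is (5, 0)–(-6, -6) with squared distance 157. The circle on this segment as diameter has centre (-0.5, -3) and r² = 157/4 = 39.25.
Check (3, -1): distance² to centre = 16.25 ≤ 39.25, so it lies inside.
All remaining points lie in this disk, and no smaller disk contains both endpoints, so this is the minimum enclosing circle.
The points at distance exactly r from the centre are (5, 0), (-6, -6) — 2 points.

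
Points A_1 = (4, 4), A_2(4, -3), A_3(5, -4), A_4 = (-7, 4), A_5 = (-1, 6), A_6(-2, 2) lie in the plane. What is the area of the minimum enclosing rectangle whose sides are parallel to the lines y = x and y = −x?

110

In coordinates u = x + y, v = x − y the rectangle is axis-aligned; the map (x,y)→(u,v) scales areas by 2.
u-values: 8, 1, 1, -3, 5, 0; range = 8 − (-3) = 11.
v-values: 0, 7, 9, -11, -7, -4; range = 9 − (-11) = 20.
Area = (11 × 20) / 2 = 110.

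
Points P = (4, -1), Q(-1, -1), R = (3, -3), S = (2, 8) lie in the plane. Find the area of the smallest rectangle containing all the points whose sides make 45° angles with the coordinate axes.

72

In coordinates u = x + y, v = x − y the rectangle is axis-aligned; the map (x,y)→(u,v) scales areas by 2.
u-values: 3, -2, 0, 10; range = 10 − (-2) = 12.
v-values: 5, 0, 6, -6; range = 6 − (-6) = 12.
Area = (12 × 12) / 2 = 72.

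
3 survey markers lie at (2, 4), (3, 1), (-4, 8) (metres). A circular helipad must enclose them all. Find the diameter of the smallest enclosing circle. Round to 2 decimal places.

9.90

Call the three points A, B, C in the order given.
Side lengths²: AB² = 10, AC² = 52, BC² = 98.
Since BC² = 98 ≥ 52 + 10 = 62, the angle opposite BC is not acute, so the smallest enclosing circle has BC as diameter.
Centre = midpoint of BC = (-0.5, 4.5), r² = 98/4 = 24.5.
Diameter = 2r = 2√(24.5) ≈ 9.90.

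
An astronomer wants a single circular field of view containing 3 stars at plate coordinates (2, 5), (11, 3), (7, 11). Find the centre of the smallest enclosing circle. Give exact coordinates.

(6.9375, 5.96875)

Call the three points A, B, C in the order given.
Side lengths²: AB² = 85, AC² = 61, BC² = 80.
Since AB² = 85 < 80 + 61 = 141, the triangle is acute, so the smallest enclosing circle is the circumcircle.
Circumcentre = (6.9375, 5.96875), r² = 25.3173828125.
Centre = (6.9375, 5.96875).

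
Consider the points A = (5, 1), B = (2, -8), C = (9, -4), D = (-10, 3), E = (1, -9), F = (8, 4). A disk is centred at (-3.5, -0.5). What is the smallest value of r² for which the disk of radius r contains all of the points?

168.5

The required radius is the distance from (-3.5, -0.5) to the farthest point.
Squared distances: 74.5, 86.5, 168.5, 54.5, 92.5, 152.5.
Maximum is 168.5, attained at C.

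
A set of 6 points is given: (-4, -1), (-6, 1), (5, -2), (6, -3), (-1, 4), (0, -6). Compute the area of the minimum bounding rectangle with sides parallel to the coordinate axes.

120

x ranges over [-6, 6], width 12.
y ranges over [-6, 4], height 10.
Area = 12 × 10 = 120.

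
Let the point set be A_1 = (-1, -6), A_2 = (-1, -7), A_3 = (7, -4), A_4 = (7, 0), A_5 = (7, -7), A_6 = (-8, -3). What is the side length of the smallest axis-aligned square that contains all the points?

15

The bounding box has width 15 and height 7.
An axis-aligned square enclosing the set must have side ≥ max(width, height).
So the minimum side is max(15, 7) = 15.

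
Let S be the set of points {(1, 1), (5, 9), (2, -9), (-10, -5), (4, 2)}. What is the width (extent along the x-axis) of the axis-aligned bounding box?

max x = 5, min x = -10, so width = 15.

15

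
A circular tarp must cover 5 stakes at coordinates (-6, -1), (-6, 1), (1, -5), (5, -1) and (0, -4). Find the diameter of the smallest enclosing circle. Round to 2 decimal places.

11.18

The minimum enclosing circle of a finite set is fixed by two of the points (as a diameter) or three (as a circumcircle).
The farthest pair is (-6, 1)–(5, -1) with squared distance 125. The circle on this segment as diameter has centre (-0.5, 0) and r² = 125/4 = 31.25.
Check (-6, -1): distance² to centre = 31.25 ≤ 31.25, so it lies inside.
All remaining points lie in this disk, and no smaller disk contains both endpoints, so this is the minimum enclosing circle.
Diameter = 2r = 2√(31.25) ≈ 11.18.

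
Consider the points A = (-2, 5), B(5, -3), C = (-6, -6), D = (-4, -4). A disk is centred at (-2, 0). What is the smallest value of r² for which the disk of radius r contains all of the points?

58

The required radius is the distance from (-2, 0) to the farthest point.
Squared distances: 25, 58, 52, 20.
Maximum is 58, attained at B.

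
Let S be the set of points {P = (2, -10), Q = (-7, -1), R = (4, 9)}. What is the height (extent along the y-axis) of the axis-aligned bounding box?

19

max y = 9, min y = -10, so height = 19.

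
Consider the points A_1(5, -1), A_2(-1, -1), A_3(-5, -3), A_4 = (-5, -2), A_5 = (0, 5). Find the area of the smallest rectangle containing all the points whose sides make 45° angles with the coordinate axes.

In coordinates u = x + y, v = x − y the rectangle is axis-aligned; the map (x,y)→(u,v) scales areas by 2.
u-values: 4, -2, -8, -7, 5; range = 5 − (-8) = 13.
v-values: 6, 0, -2, -3, -5; range = 6 − (-5) = 11.
Area = (13 × 11) / 2 = 71.5.

71.5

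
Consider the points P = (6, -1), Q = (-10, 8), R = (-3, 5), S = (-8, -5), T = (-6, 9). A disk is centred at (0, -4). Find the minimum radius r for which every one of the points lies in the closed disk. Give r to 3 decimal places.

The required radius is the distance from (0, -4) to the farthest point.
Squared distances: 45, 244, 90, 65, 205.
Maximum is 244, attained at Q.
r = √244 ≈ 15.620.

15.620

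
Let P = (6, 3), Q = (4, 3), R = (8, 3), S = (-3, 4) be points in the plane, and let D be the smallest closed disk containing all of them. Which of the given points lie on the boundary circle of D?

R, S

The farthest pair is R–S with squared distance 122. The circle on this segment as diameter has centre (2.5, 3.5) and r² = 122/4 = 30.5.
Check P: distance² to centre = 12.5 ≤ 30.5, so it lies inside.
All remaining points lie in this disk, and no smaller disk contains both endpoints, so this is the minimum enclosing circle.
The points at distance exactly r from the centre are R, S — 2 points.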